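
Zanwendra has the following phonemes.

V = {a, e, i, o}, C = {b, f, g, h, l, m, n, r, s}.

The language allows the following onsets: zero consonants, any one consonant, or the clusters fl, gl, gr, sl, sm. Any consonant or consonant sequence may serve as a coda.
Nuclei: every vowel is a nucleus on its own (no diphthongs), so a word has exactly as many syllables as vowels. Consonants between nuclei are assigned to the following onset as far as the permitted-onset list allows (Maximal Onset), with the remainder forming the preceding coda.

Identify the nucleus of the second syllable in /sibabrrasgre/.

Vowels present: i, a, a, e; each is a nucleus, giving 4 syllables.
The second nucleus (vowel 2 from the left) is /a/.

a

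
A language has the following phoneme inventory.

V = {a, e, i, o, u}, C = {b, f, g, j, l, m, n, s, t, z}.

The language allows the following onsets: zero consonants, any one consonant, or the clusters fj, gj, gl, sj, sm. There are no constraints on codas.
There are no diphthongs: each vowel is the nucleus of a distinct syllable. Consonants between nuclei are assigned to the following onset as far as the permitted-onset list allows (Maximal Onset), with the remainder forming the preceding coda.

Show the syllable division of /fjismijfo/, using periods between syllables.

Vowels present: i, i, o; each is a nucleus, giving 3 syllables.
Between /i/ (V1) and /i/ (V2): cluster /sm/ — /sm/ is itself a permitted onset, so the whole cluster goes right; preceding coda = ∅.
Between /i/ (V2) and /o/ (V3): /jf/ splits as /j/ + /f/ (/f/ is the longest suffix that is a licit onset).

fji.smij.fo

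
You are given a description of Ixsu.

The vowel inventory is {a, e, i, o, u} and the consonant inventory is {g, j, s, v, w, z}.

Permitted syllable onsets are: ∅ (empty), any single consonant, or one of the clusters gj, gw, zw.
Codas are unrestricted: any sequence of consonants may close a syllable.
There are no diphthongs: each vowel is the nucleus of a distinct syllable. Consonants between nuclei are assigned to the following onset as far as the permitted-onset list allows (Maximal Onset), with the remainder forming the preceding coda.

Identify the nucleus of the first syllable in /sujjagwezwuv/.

u

The vowels are u, a, e, u — 4 nuclei, so 4 syllables.
The first nucleus (vowel 1 from the left) is /u/.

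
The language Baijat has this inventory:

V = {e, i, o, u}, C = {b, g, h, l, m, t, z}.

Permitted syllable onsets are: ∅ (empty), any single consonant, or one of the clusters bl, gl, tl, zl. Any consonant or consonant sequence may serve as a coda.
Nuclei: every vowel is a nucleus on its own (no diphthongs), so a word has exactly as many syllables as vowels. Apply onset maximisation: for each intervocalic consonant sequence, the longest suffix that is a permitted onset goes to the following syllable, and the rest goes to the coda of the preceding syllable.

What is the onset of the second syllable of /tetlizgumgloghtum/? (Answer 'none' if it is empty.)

tl

Nuclei (vowels): e, i, u, o, u → 5 syllables.
/e…i/ gap (V1→V2): /tl/ is a licit onset in full, so it all attaches to the next syllable.
/i…u/ gap (V2→V3): /zg/ splits as /z/ + /g/ (/g/ is the longest suffix that is a licit onset).
/u…o/ gap (V3→V4): /mgl/ splits as /m/ + /gl/ (/gl/ is the longest suffix that is a licit onset).
/o…u/ gap (V4→V5): /ght/; trying suffixes from longest down, /t/ is the first permitted one, so coda /gh/ | onset /t/.
Putting it together: te.tliz.gum.glogh.tum.
Syllable 2 is /tliz/: onset /tl/, nucleus /i/, coda /z/.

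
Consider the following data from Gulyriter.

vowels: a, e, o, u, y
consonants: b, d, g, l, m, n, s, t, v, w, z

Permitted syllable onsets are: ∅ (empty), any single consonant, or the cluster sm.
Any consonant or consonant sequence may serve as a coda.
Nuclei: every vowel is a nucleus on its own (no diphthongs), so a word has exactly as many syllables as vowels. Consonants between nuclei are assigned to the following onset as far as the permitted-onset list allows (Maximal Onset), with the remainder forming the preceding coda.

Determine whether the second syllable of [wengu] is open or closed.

open

Vowels present: e, u; each is a nucleus, giving 2 syllables.
Between /e/ (V1) and /u/ (V2): cluster /ng/ — the longest permitted-onset suffix is /g/; onset = /g/, preceding coda = /n/.
Result: wen.gu.
Syllable 2 is /gu/; it ends in its nucleus with no coda, so it is open.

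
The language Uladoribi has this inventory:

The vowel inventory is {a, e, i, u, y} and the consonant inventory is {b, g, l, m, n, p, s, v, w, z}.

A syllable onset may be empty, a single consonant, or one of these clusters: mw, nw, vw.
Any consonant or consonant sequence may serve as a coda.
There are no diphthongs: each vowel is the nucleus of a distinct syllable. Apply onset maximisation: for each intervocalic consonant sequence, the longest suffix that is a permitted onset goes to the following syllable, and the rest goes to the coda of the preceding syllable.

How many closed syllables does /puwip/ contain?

The vowels are u, i — 2 nuclei, so 2 syllables.
V1 /u/ – V2 /i/: /w/ is a single consonant, so it becomes the next onset.
Putting it together: pu.wip.
Classifying each syllable: /pu/ (open), /wip/ (closed).
Closed syllables: 1.

1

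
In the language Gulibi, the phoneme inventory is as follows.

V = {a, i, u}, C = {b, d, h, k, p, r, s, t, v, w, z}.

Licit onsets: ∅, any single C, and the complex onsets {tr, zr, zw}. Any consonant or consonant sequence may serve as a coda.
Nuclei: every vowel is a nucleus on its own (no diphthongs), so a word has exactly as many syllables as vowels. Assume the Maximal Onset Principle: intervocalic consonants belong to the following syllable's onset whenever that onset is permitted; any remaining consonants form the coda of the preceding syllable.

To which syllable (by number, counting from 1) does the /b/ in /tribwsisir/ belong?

The vowels are i, i, i — 3 nuclei, so 3 syllables.
/i…i/ gap (V1→V2): /bws/ — longest licit onset from the right is /s/, leaving /bw/ as coda.
/i…i/ gap (V2→V3): just /s/ — single C goes to the following onset.
So the parse is tribw.si.sir.
The /b/ is in the coda of syllable 1 (/tribw/).

1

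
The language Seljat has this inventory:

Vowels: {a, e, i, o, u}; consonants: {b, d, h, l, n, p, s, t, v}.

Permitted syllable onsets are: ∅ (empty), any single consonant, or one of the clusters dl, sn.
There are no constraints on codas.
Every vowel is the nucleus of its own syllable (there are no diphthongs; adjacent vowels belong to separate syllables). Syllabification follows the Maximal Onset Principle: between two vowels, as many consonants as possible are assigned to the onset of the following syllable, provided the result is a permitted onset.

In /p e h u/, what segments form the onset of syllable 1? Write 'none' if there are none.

Vowels present: e, u; each is a nucleus, giving 2 syllables.
Between /e/ (V1) and /u/ (V2): /h/ is a single consonant, so it becomes the next onset.
Syllabification: pe.hu.
Syllable 1 is /pe/: onset /p/, nucleus /e/, coda ∅.

p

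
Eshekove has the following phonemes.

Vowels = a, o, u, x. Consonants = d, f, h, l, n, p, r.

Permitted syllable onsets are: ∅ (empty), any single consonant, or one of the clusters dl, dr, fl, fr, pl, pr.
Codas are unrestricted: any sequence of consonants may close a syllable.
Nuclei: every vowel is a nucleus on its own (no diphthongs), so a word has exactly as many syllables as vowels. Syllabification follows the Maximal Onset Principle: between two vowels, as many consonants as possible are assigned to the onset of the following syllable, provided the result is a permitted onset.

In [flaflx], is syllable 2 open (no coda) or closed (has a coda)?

The vowels are a, x — 2 nuclei, so 2 syllables.
/a…x/ gap (V1→V2): /fl/ is a licit onset in full, so it all attaches to the next syllable.
Syllabification: fla.flx.
Syllable 2 is /flx/; it ends in its nucleus with no coda, so it is open.

open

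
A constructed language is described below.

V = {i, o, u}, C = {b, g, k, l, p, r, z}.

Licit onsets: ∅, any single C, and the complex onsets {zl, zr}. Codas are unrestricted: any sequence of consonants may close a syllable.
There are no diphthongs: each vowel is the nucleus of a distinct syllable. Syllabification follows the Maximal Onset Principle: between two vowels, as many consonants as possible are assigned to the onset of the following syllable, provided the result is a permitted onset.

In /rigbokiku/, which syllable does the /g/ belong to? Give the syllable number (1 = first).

Nuclei (vowels): i, o, i, u → 4 syllables.
V1 /i/ – V2 /o/: /gb/; trying suffixes from longest down, /b/ is the first permitted one, so coda /g/ | onset /b/.
V2 /o/ – V3 /i/: just /k/ — single C goes to the following onset.
V3 /i/ – V4 /u/: /k/ → onset of the next syllable (single consonants are always licit onsets).
Result: rig.bo.ki.ku.
The /g/ is in the coda of syllable 1 (/rig/).

1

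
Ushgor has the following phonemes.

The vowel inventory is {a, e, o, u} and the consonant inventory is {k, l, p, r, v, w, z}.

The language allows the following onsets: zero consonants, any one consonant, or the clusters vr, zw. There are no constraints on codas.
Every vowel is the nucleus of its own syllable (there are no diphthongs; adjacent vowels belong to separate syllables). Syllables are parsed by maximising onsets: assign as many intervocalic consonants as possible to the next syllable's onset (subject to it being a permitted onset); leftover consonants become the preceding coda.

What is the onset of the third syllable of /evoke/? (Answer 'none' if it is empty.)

The vowels are e, o, e — 3 nuclei, so 3 syllables.
Between /e/ (V1) and /o/ (V2): just /v/ — single C goes to the following onset.
Between /o/ (V2) and /e/ (V3): just /k/ — single C goes to the following onset.
Syllabification: e.vo.ke.
Syllable 3 is /ke/: onset /k/, nucleus /e/, coda ∅.

k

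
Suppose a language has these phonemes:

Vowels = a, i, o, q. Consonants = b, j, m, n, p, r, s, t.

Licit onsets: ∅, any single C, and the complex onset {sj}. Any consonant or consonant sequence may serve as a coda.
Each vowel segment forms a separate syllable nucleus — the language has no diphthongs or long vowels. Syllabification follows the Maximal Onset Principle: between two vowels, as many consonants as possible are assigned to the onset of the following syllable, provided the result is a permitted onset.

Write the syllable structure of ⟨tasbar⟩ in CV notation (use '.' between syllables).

Vowels present: a, a; each is a nucleus, giving 2 syllables.
σ1/σ2 boundary: cluster /sb/ — the longest permitted-onset suffix is /b/; onset = /b/, preceding coda = /s/.
Result: tas.bar.
Mapping each syllable to C/V: /tas/ → CVC, /bar/ → CVC.

CVC.CVC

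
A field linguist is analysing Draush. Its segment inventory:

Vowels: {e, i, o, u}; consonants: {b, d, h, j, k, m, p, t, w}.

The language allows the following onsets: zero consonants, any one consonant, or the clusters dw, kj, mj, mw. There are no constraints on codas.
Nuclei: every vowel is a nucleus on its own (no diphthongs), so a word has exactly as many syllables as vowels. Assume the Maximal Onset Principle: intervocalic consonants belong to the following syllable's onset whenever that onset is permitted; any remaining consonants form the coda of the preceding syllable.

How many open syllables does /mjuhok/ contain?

Vowels present: u, o; each is a nucleus, giving 2 syllables.
σ1/σ2 boundary: /h/ → onset of the next syllable (single consonants are always licit onsets).
Syllabification: mju.hok.
Classifying each syllable: /mju/ (open), /hok/ (closed).
Open syllables: 1.

1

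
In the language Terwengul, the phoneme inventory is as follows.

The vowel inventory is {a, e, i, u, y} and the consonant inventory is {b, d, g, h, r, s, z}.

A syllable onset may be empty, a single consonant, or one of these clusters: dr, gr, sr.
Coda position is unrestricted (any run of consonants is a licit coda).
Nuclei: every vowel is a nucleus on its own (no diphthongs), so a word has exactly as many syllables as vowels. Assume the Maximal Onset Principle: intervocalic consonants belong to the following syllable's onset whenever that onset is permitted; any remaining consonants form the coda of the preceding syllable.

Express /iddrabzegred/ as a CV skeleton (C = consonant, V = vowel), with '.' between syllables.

VC.CCVC.CV.CCVC

Vowels present: i, a, e, e; each is a nucleus, giving 4 syllables.
σ1/σ2 boundary: cluster /ddr/ — the longest permitted-onset suffix is /dr/; onset = /dr/, preceding coda = /d/.
σ2/σ3 boundary: /bz/ splits as /b/ + /z/ (/z/ is the longest suffix that is a licit onset).
σ3/σ4 boundary: /gr/ is a licit onset in full, so it all attaches to the next syllable.
Putting it together: id.drab.ze.gred.
Mapping each syllable to C/V: /id/ → VC, /drab/ → CCVC, /ze/ → CV, /gred/ → CCVC.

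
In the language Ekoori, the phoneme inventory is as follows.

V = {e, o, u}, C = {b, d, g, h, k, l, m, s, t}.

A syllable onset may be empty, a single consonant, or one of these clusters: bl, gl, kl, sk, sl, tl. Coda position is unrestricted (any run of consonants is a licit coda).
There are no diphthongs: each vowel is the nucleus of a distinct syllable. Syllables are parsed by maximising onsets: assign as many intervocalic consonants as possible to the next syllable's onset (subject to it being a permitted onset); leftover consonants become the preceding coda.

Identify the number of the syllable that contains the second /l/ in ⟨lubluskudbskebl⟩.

Vowels present: u, u, u, e; each is a nucleus, giving 4 syllables.
σ1/σ2 boundary: cluster /bl/ — /bl/ is itself a permitted onset, so the whole cluster goes right; preceding coda = ∅.
σ2/σ3 boundary: /sk/ — entire cluster is a permitted onset → onset /sk/, coda ∅.
σ3/σ4 boundary: /dbsk/ — longest licit onset from the right is /sk/, leaving /db/ as coda.
So the parse is lu.blu.skudb.skebl.
The second /l/ is in the onset of syllable 2 (/blu/).

2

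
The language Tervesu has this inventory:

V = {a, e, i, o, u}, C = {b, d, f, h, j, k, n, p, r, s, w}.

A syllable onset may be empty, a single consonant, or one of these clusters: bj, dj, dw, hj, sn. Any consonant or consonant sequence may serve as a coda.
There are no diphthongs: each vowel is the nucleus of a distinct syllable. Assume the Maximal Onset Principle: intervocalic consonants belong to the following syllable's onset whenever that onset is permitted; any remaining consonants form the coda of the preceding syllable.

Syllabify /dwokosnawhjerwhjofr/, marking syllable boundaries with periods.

Nuclei (vowels): o, o, a, e, o → 5 syllables.
/o…o/ gap (V1→V2): just /k/ — single C goes to the following onset.
/o…a/ gap (V2→V3): /sn/ is a licit onset in full, so it all attaches to the next syllable.
/a…e/ gap (V3→V4): /whj/; trying suffixes from longest down, /hj/ is the first permitted one, so coda /w/ | onset /hj/.
/e…o/ gap (V4→V5): /rwhj/ — longest licit onset from the right is /hj/, leaving /rw/ as coda.

dwo.ko.snaw.hjerw.hjofr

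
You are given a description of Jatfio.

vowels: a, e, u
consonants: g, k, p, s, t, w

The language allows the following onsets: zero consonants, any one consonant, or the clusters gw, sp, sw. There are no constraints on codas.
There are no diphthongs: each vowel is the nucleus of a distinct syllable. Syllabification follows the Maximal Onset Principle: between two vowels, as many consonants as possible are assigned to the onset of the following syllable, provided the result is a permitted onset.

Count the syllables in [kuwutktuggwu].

4

Vowels present: u, u, u, u; each is a nucleus, giving 4 syllables.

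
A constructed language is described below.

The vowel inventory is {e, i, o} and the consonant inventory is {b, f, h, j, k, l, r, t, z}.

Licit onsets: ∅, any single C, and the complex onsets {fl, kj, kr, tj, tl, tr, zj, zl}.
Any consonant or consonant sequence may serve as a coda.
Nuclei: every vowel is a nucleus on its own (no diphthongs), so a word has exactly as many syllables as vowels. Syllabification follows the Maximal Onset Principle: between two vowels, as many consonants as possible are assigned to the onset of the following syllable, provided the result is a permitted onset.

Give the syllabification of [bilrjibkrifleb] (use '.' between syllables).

The vowels are i, i, i, e — 4 nuclei, so 4 syllables.
V1 /i/ – V2 /i/: /lrj/ splits as /lr/ + /j/ (/j/ is the longest suffix that is a licit onset).
V2 /i/ – V3 /i/: /bkr/ splits as /b/ + /kr/ (/kr/ is the longest suffix that is a licit onset).
V3 /i/ – V4 /e/: cluster /fl/ — /fl/ is itself a permitted onset, so the whole cluster goes right; preceding coda = ∅.

bilr.jib.kri.fleb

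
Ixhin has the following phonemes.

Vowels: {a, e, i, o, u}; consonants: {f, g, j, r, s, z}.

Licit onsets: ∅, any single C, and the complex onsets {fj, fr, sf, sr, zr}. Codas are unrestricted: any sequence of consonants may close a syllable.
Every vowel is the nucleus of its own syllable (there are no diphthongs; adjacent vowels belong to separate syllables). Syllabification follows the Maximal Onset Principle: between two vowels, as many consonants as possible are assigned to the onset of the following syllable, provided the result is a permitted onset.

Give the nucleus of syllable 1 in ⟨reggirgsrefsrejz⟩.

The vowels are e, i, e, e — 4 nuclei, so 4 syllables.
The first nucleus (vowel 1 from the left) is /e/.

e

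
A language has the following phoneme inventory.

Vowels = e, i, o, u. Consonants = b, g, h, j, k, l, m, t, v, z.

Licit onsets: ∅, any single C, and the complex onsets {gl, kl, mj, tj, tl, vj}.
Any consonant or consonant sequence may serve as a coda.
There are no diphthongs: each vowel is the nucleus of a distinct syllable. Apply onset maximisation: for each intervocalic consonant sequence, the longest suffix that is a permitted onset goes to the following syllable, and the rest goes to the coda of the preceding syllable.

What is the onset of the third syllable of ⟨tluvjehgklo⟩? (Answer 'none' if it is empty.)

Nuclei (vowels): u, e, o → 3 syllables.
σ1/σ2 boundary: cluster /vj/ — /vj/ is itself a permitted onset, so the whole cluster goes right; preceding coda = ∅.
σ2/σ3 boundary: /hgkl/ splits as /hg/ + /kl/ (/kl/ is the longest suffix that is a licit onset).
Result: tlu.vjehg.klo.
Syllable 3 is /klo/: onset /kl/, nucleus /o/, coda ∅.

kl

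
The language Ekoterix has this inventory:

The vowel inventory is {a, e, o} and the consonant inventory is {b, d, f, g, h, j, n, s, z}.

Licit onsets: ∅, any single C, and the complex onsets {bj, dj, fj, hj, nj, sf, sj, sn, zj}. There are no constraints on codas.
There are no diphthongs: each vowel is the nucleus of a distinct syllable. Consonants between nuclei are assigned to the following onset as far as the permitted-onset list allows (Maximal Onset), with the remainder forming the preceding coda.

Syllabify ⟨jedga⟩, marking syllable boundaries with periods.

jed.ga

The vowels are e, a — 2 nuclei, so 2 syllables.
σ1/σ2 boundary: cluster /dg/ — the longest permitted-onset suffix is /g/; onset = /g/, preceding coda = /d/.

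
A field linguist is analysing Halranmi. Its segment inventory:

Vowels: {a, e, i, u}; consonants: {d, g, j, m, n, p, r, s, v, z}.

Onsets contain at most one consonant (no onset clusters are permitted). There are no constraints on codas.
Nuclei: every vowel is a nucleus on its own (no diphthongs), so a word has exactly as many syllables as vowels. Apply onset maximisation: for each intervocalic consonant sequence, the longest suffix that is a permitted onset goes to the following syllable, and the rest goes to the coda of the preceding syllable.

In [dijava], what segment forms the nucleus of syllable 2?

The vowels are i, a, a — 3 nuclei, so 3 syllables.
The second nucleus (vowel 2 from the left) is /a/.

a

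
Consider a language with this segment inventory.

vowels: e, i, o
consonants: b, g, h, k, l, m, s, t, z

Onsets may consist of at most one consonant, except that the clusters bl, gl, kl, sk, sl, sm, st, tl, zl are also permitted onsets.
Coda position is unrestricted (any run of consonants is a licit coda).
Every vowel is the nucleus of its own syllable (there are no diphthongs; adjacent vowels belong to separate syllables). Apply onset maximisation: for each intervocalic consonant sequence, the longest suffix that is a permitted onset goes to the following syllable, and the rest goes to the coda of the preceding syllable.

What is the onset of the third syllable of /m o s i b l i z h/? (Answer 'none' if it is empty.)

bl

Vowels present: o, i, i; each is a nucleus, giving 3 syllables.
/o…i/ gap (V1→V2): just /s/ — single C goes to the following onset.
/i…i/ gap (V2→V3): cluster /bl/ — /bl/ is itself a permitted onset, so the whole cluster goes right; preceding coda = ∅.
Putting it together: mo.si.blizh.
Syllable 3 is /blizh/: onset /bl/, nucleus /i/, coda /zh/.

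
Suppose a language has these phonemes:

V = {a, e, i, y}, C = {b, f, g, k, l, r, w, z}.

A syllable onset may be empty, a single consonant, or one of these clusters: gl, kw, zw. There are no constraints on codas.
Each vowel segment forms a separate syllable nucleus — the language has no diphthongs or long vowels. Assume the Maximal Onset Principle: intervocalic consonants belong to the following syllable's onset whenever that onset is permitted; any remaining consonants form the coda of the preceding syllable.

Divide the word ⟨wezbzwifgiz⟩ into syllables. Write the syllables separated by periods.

Nuclei (vowels): e, i, i → 3 syllables.
σ1/σ2 boundary: /zbzw/ splits as /zb/ + /zw/ (/zw/ is the longest suffix that is a licit onset).
σ2/σ3 boundary: /fg/ splits as /f/ + /g/ (/g/ is the longest suffix that is a licit onset).

wezb.zwif.giz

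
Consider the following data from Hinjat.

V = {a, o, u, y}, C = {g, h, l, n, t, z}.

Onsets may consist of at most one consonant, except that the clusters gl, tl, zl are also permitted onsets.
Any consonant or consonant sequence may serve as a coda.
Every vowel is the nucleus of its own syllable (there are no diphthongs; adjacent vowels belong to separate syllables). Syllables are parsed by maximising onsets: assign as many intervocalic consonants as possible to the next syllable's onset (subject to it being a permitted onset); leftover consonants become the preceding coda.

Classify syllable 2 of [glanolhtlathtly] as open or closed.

Nuclei (vowels): a, o, a, y → 4 syllables.
V1 /a/ – V2 /o/: just /n/ — single C goes to the following onset.
V2 /o/ – V3 /a/: /lhtl/ splits as /lh/ + /tl/ (/tl/ is the longest suffix that is a licit onset).
V3 /a/ – V4 /y/: /thtl/ splits as /th/ + /tl/ (/tl/ is the longest suffix that is a licit onset).
So the parse is gla.nolh.tlath.tly.
Syllable 2 is /nolh/ with coda /lh/, so it is closed.

closed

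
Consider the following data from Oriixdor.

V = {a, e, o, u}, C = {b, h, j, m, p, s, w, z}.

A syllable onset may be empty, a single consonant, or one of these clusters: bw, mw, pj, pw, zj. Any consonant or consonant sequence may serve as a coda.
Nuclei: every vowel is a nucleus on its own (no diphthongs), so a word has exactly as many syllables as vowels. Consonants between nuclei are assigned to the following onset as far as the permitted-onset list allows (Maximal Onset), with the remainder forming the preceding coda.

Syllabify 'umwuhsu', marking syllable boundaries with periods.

Vowels present: u, u, u; each is a nucleus, giving 3 syllables.
σ1/σ2 boundary: /mw/ — entire cluster is a permitted onset → onset /mw/, coda ∅.
σ2/σ3 boundary: /hs/ splits as /h/ + /s/ (/s/ is the longest suffix that is a licit onset).

u.mwuh.su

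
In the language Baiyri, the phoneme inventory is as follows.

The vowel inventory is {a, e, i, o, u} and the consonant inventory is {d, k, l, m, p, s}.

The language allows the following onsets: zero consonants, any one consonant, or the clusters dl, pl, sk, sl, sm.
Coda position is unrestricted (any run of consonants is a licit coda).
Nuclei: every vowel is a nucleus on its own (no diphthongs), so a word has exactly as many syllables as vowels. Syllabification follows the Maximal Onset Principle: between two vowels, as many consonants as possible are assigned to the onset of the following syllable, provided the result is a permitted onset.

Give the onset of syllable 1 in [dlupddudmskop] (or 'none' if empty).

dl

The vowels are u, u, o — 3 nuclei, so 3 syllables.
Between /u/ (V1) and /u/ (V2): /pdd/; trying suffixes from longest down, /d/ is the first permitted one, so coda /pd/ | onset /d/.
Between /u/ (V2) and /o/ (V3): /dmsk/; trying suffixes from longest down, /sk/ is the first permitted one, so coda /dm/ | onset /sk/.
Putting it together: dlupd.dudm.skop.
Syllable 1 is /dlupd/: onset /dl/, nucleus /u/, coda /pd/.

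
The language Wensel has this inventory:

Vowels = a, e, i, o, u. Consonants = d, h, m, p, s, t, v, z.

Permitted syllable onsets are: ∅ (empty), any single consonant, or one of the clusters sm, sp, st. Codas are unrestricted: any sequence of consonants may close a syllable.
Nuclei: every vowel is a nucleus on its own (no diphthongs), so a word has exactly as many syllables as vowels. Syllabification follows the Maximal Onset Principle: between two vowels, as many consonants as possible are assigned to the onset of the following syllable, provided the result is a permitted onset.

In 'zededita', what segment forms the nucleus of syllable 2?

e

Vowels present: e, e, i, a; each is a nucleus, giving 4 syllables.
The second nucleus (vowel 2 from the left) is /e/.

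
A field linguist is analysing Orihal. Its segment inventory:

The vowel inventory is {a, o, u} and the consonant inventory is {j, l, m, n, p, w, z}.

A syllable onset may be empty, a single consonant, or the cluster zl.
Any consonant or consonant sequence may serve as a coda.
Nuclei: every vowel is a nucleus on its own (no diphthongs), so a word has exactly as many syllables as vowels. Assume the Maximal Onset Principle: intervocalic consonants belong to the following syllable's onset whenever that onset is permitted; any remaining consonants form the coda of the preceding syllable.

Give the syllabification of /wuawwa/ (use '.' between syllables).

wu.aw.wa

Nuclei (vowels): u, a, a → 3 syllables.
Between /u/ (V1) and /a/ (V2): hiatus — the boundary sits between the two vowels.
Between /a/ (V2) and /a/ (V3): cluster /ww/ — the longest permitted-onset suffix is /w/; onset = /w/, preceding coda = /w/.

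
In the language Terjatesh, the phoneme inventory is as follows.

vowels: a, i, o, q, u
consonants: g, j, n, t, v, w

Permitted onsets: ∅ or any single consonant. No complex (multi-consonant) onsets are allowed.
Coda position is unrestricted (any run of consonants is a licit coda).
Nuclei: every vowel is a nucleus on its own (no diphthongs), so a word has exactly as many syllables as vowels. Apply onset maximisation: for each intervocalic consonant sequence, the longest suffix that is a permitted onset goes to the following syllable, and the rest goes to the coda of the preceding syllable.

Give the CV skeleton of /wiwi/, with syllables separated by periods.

CV.CV

Vowels present: i, i; each is a nucleus, giving 2 syllables.
V1 /i/ – V2 /i/: /w/ → onset of the next syllable (single consonants are always licit onsets).
Result: wi.wi.
Mapping each syllable to C/V: /wi/ → CV, /wi/ → CV.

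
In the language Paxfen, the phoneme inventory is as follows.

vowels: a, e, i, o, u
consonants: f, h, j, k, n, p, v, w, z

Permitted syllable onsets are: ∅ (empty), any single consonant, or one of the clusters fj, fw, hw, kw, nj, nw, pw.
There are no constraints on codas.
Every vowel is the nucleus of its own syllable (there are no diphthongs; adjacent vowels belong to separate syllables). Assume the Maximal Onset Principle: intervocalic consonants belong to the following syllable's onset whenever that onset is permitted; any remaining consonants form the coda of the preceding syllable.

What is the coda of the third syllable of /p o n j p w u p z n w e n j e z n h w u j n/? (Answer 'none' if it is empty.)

none

The vowels are o, u, e, e, u — 5 nuclei, so 5 syllables.
V1 /o/ – V2 /u/: /njpw/; trying suffixes from longest down, /pw/ is the first permitted one, so coda /nj/ | onset /pw/.
V2 /u/ – V3 /e/: cluster /pznw/ — the longest permitted-onset suffix is /nw/; onset = /nw/, preceding coda = /pz/.
V3 /e/ – V4 /e/: cluster /nj/ — /nj/ is itself a permitted onset, so the whole cluster goes right; preceding coda = ∅.
V4 /e/ – V5 /u/: /znhw/; trying suffixes from longest down, /hw/ is the first permitted one, so coda /zn/ | onset /hw/.
So the parse is ponj.pwupz.nwe.njezn.hwujn.
Syllable 3 is /nwe/: onset /nw/, nucleus /e/, coda ∅.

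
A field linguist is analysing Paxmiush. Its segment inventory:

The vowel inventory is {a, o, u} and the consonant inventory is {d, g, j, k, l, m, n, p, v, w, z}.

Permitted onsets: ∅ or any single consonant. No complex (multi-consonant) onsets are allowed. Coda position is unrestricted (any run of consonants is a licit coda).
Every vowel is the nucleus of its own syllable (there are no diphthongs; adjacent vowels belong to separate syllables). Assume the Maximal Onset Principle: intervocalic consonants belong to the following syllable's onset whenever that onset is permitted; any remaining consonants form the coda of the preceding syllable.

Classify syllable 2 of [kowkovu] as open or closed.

The vowels are o, o, u — 3 nuclei, so 3 syllables.
V1 /o/ – V2 /o/: /wk/; trying suffixes from longest down, /k/ is the first permitted one, so coda /w/ | onset /k/.
V2 /o/ – V3 /u/: /v/ is a single consonant, so it becomes the next onset.
Putting it together: kow.ko.vu.
Syllable 2 is /ko/; it ends in its nucleus with no coda, so it is open.

open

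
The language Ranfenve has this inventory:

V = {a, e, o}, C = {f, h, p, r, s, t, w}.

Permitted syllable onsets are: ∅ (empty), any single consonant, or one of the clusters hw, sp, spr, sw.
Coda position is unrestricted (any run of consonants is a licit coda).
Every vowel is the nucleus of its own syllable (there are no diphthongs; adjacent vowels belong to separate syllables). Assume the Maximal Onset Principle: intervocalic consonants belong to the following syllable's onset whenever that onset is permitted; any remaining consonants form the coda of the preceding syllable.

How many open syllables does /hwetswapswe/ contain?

Vowels present: e, a, e; each is a nucleus, giving 3 syllables.
/e…a/ gap (V1→V2): /tsw/ — longest licit onset from the right is /sw/, leaving /t/ as coda.
/a…e/ gap (V2→V3): /psw/ — longest licit onset from the right is /sw/, leaving /p/ as coda.
Result: hwet.swap.swe.
Classifying each syllable: /hwet/ (closed), /swap/ (closed), /swe/ (open).
Open syllables: 1.

1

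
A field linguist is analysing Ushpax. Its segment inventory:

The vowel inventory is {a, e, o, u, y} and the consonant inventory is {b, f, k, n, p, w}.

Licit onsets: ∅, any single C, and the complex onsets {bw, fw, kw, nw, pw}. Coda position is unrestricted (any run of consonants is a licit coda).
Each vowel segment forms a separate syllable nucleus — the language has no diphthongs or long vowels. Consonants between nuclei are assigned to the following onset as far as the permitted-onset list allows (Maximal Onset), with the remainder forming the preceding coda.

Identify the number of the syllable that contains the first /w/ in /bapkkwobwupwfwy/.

Nuclei (vowels): a, o, u, y → 4 syllables.
σ1/σ2 boundary: /pkkw/ — longest licit onset from the right is /kw/, leaving /pk/ as coda.
σ2/σ3 boundary: cluster /bw/ — /bw/ is itself a permitted onset, so the whole cluster goes right; preceding coda = ∅.
σ3/σ4 boundary: cluster /pwfw/ — the longest permitted-onset suffix is /fw/; onset = /fw/, preceding coda = /pw/.
So the parse is bapk.kwo.bwupw.fwy.
The first /w/ is in the onset of syllable 2 (/kwo/).

2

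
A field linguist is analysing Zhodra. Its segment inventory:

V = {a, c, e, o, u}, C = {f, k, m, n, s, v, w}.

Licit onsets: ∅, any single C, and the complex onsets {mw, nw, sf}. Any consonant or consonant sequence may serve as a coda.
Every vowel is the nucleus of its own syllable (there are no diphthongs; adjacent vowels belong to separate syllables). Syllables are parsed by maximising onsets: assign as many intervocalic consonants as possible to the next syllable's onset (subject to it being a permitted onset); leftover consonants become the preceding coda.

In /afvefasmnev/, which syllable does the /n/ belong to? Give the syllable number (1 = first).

4

Nuclei (vowels): a, e, a, e → 4 syllables.
V1 /a/ – V2 /e/: /fv/ — longest licit onset from the right is /v/, leaving /f/ as coda.
V2 /e/ – V3 /a/: /f/ → onset of the next syllable (single consonants are always licit onsets).
V3 /a/ – V4 /e/: /smn/; trying suffixes from longest down, /n/ is the first permitted one, so coda /sm/ | onset /n/.
Putting it together: af.ve.fasm.nev.
The /n/ is in the onset of syllable 4 (/nev/).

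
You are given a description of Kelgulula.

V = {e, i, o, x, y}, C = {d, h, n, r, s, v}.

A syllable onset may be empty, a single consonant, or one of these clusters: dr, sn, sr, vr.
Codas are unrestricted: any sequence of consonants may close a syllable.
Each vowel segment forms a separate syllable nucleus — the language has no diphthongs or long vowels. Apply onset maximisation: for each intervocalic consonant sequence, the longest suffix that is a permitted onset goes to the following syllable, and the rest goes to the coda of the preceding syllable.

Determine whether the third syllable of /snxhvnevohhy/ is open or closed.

Nuclei (vowels): x, e, o, y → 4 syllables.
V1 /x/ – V2 /e/: cluster /hvn/ — the longest permitted-onset suffix is /n/; onset = /n/, preceding coda = /hv/.
V2 /e/ – V3 /o/: /v/ → onset of the next syllable (single consonants are always licit onsets).
V3 /o/ – V4 /y/: /hh/; trying suffixes from longest down, /h/ is the first permitted one, so coda /h/ | onset /h/.
Result: snxhv.ne.voh.hy.
Syllable 3 is /voh/ with coda /h/, so it is closed.

closed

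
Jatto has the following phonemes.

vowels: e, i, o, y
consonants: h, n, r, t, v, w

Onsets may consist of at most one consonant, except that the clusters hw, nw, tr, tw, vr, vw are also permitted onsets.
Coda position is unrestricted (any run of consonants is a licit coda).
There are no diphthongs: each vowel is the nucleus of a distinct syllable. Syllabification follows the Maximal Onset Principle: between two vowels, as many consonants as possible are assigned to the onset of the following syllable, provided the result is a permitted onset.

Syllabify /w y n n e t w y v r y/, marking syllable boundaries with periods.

Nuclei (vowels): y, e, y, y → 4 syllables.
Between /y/ (V1) and /e/ (V2): /nn/ — longest licit onset from the right is /n/, leaving /n/ as coda.
Between /e/ (V2) and /y/ (V3): /tw/ — entire cluster is a permitted onset → onset /tw/, coda ∅.
Between /y/ (V3) and /y/ (V4): /vr/ — entire cluster is a permitted onset → onset /vr/, coda ∅.

wyn.ne.twy.vry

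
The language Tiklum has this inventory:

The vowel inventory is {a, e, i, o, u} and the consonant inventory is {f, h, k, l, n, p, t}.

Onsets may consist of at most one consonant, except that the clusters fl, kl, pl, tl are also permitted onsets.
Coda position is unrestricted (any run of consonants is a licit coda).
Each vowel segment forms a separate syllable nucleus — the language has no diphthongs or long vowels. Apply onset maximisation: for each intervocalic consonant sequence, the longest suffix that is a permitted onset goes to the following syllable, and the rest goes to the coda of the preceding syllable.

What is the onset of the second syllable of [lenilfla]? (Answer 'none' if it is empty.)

Nuclei (vowels): e, i, a → 3 syllables.
σ1/σ2 boundary: /n/ is a single consonant, so it becomes the next onset.
σ2/σ3 boundary: cluster /lfl/ — the longest permitted-onset suffix is /fl/; onset = /fl/, preceding coda = /l/.
Result: le.nil.fla.
Syllable 2 is /nil/: onset /n/, nucleus /i/, coda /l/.

n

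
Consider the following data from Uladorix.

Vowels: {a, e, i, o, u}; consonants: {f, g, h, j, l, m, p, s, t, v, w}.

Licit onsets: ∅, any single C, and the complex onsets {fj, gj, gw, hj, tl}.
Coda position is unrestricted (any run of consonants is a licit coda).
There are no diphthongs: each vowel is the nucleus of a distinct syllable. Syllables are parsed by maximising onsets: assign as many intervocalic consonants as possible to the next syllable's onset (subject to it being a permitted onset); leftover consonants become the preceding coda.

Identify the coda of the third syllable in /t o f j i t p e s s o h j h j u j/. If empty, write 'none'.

s

Nuclei (vowels): o, i, e, o, u → 5 syllables.
V1 /o/ – V2 /i/: /fj/ is a licit onset in full, so it all attaches to the next syllable.
V2 /i/ – V3 /e/: /tp/; trying suffixes from longest down, /p/ is the first permitted one, so coda /t/ | onset /p/.
V3 /e/ – V4 /o/: /ss/ — longest licit onset from the right is /s/, leaving /s/ as coda.
V4 /o/ – V5 /u/: cluster /hjhj/ — the longest permitted-onset suffix is /hj/; onset = /hj/, preceding coda = /hj/.
Syllabification: to.fjit.pes.sohj.hjuj.
Syllable 3 is /pes/: onset /p/, nucleus /e/, coda /s/.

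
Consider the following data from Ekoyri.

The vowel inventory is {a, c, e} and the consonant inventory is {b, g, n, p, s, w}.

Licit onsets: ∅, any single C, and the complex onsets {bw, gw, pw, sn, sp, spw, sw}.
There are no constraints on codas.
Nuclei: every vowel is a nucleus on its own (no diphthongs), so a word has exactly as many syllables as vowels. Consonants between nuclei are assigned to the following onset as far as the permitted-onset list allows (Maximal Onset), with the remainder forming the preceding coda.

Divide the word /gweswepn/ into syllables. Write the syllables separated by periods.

gwe.swepn

Nuclei (vowels): e, e → 2 syllables.
V1 /e/ – V2 /e/: /sw/ — entire cluster is a permitted onset → onset /sw/, coda ∅.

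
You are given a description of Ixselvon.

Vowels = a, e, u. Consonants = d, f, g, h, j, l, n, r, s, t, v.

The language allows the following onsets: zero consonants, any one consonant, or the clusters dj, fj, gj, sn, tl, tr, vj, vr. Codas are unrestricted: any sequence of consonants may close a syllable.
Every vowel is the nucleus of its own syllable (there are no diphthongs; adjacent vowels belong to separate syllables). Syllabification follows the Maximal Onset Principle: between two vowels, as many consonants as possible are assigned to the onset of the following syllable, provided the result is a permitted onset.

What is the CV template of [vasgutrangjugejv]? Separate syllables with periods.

Vowels present: a, u, a, u, e; each is a nucleus, giving 5 syllables.
/a…u/ gap (V1→V2): /sg/ — longest licit onset from the right is /g/, leaving /s/ as coda.
/u…a/ gap (V2→V3): /tr/ is a licit onset in full, so it all attaches to the next syllable.
/a…u/ gap (V3→V4): cluster /ngj/ — the longest permitted-onset suffix is /gj/; onset = /gj/, preceding coda = /n/.
/u…e/ gap (V4→V5): just /g/ — single C goes to the following onset.
Result: vas.gu.tran.gju.gejv.
Mapping each syllable to C/V: /vas/ → CVC, /gu/ → CV, /tran/ → CCVC, /gju/ → CCV, /gejv/ → CVCC.

CVC.CV.CCVC.CCV.CVCC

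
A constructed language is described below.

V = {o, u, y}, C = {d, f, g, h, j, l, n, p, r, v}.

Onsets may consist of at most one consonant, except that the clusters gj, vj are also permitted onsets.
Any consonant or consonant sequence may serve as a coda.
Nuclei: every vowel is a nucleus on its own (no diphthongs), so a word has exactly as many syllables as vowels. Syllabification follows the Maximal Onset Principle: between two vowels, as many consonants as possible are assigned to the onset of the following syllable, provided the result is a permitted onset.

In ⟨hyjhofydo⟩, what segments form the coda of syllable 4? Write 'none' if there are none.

none

Vowels present: y, o, y, o; each is a nucleus, giving 4 syllables.
σ1/σ2 boundary: cluster /jh/ — the longest permitted-onset suffix is /h/; onset = /h/, preceding coda = /j/.
σ2/σ3 boundary: just /f/ — single C goes to the following onset.
σ3/σ4 boundary: just /d/ — single C goes to the following onset.
So the parse is hyj.ho.fy.do.
Syllable 4 is /do/: onset /d/, nucleus /o/, coda ∅.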